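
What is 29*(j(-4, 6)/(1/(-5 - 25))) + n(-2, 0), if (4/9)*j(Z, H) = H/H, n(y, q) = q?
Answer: -3915/2 ≈ -1957.5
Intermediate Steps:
j(Z, H) = 9/4 (j(Z, H) = 9*(H/H)/4 = (9/4)*1 = 9/4)
29*(j(-4, 6)/(1/(-5 - 25))) + n(-2, 0) = 29*(9/(4*(1/(-5 - 25)))) + 0 = 29*(9/(4*(1/(-30)))) + 0 = 29*(9/(4*(-1/30))) + 0 = 29*((9/4)*(-30)) + 0 = 29*(-135/2) + 0 = -3915/2 + 0 = -3915/2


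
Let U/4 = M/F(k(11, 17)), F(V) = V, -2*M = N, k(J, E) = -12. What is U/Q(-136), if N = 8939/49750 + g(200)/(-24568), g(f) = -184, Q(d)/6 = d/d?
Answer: 9531973/1833387000 ≈ 0.0051991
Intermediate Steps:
Q(d) = 6 (Q(d) = 6*(d/d) = 6*1 = 6)
N = 28595919/152782250 (N = 8939/49750 - 184/(-24568) = 8939*(1/49750) - 184*(-1/24568) = 8939/49750 + 23/3071 = 28595919/152782250 ≈ 0.18717)
M = -28595919/305564500 (M = -1/2*28595919/152782250 = -28595919/305564500 ≈ -0.093584)
U = 9531973/305564500 (U = 4*(-28595919/305564500/(-12)) = 4*(-28595919/305564500*(-1/12)) = 4*(9531973/1222258000) = 9531973/305564500 ≈ 0.031195)
U/Q(-136) = (9531973/305564500)/6 = (9531973/305564500)*(1/6) = 9531973/1833387000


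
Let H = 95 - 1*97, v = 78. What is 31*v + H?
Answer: 2416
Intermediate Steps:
H = -2 (H = 95 - 97 = -2)
31*v + H = 31*78 - 2 = 2418 - 2 = 2416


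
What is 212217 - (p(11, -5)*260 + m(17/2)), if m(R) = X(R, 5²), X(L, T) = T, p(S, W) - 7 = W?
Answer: 211672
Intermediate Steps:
p(S, W) = 7 + W
m(R) = 25 (m(R) = 5² = 25)
212217 - (p(11, -5)*260 + m(17/2)) = 212217 - ((7 - 5)*260 + 25) = 212217 - (2*260 + 25) = 212217 - (520 + 25) = 212217 - 1*545 = 212217 - 545 = 211672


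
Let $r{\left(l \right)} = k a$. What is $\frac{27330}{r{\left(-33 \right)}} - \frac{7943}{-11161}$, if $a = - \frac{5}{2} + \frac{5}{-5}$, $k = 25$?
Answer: $- \frac{121734047}{390635} \approx -311.63$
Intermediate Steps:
$a = - \frac{7}{2}$ ($a = \left(-5\right) \frac{1}{2} + 5 \left(- \frac{1}{5}\right) = - \frac{5}{2} - 1 = - \frac{7}{2} \approx -3.5$)
$r{\left(l \right)} = - \frac{175}{2}$ ($r{\left(l \right)} = 25 \left(- \frac{7}{2}\right) = - \frac{175}{2}$)
$\frac{27330}{r{\left(-33 \right)}} - \frac{7943}{-11161} = \frac{27330}{- \frac{175}{2}} - \frac{7943}{-11161} = 27330 \left(- \frac{2}{175}\right) - - \frac{7943}{11161} = - \frac{10932}{35} + \frac{7943}{11161} = - \frac{121734047}{390635}$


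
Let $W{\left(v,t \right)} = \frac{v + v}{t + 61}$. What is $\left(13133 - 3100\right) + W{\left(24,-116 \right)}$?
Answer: $\frac{551767}{55} \approx 10032.0$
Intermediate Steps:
$W{\left(v,t \right)} = \frac{2 v}{61 + t}$
$\left(13133 - 3100\right) + W{\left(24,-116 \right)} = \left(13133 - 3100\right) + 2 \cdot 24 \frac{1}{61 - 116} = \left(13133 - 3100\right) + 2 \cdot 24 \frac{1}{-55} = 10033 + 2 \cdot 24 \left(- \frac{1}{55}\right) = 10033 - \frac{48}{55} = \frac{551767}{55}$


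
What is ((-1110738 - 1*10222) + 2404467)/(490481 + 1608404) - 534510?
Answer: -1121873737843/2098885 ≈ -5.3451e+5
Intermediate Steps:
((-1110738 - 1*10222) + 2404467)/(490481 + 1608404) - 534510 = ((-1110738 - 10222) + 2404467)/2098885 - 534510 = (-1120960 + 2404467)*(1/2098885) - 534510 = 1283507*(1/2098885) - 534510 = 1283507/2098885 - 534510 = -1121873737843/2098885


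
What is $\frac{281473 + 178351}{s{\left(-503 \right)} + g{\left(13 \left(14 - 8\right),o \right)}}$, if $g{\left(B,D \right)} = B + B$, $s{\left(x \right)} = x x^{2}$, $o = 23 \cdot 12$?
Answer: $- \frac{459824}{127263371} \approx -0.0036132$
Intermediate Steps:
$o = 276$
$s{\left(x \right)} = x^{3}$
$g{\left(B,D \right)} = 2 B$
$\frac{281473 + 178351}{s{\left(-503 \right)} + g{\left(13 \left(14 - 8\right),o \right)}} = \frac{281473 + 178351}{\left(-503\right)^{3} + 2 \cdot 13 \left(14 - 8\right)} = \frac{459824}{-127263527 + 2 \cdot 13 \cdot 6} = \frac{459824}{-127263527 + 2 \cdot 78} = \frac{459824}{-127263527 + 156} = \frac{459824}{-127263371} = 459824 \left(- \frac{1}{127263371}\right) = - \frac{459824}{127263371}$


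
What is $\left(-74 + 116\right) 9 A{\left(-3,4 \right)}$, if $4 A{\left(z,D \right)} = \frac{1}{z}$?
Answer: $- \frac{63}{2} \approx -31.5$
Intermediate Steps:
$A{\left(z,D \right)} = \frac{1}{4 z}$
$\left(-74 + 116\right) 9 A{\left(-3,4 \right)} = \left(-74 + 116\right) 9 \frac{1}{4 \left(-3\right)} = 42 \cdot 9 \cdot \frac{1}{4} \left(- \frac{1}{3}\right) = 42 \cdot 9 \left(- \frac{1}{12}\right) = 42 \left(- \frac{3}{4}\right) = - \frac{63}{2}$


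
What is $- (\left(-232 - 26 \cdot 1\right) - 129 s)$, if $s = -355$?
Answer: $-45537$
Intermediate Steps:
$- (\left(-232 - 26 \cdot 1\right) - 129 s) = - (\left(-232 - 26 \cdot 1\right) - -45795) = - (\left(-232 - 26\right) + 45795) = - (-258 + 45795) = \left(-1\right) 45537 = -45537$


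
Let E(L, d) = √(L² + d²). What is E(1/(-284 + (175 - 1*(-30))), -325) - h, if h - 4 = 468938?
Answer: -468942 + √659205626/79 ≈ -4.6862e+5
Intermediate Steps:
h = 468942 (h = 4 + 468938 = 468942)
E(1/(-284 + (175 - 1*(-30))), -325) - h = √((1/(-284 + (175 - 1*(-30))))² + (-325)²) - 1*468942 = √((1/(-284 + (175 + 30)))² + 105625) - 468942 = √((1/(-284 + 205))² + 105625) - 468942 = √((1/(-79))² + 105625) - 468942 = √((-1/79)² + 105625) - 468942 = √(1/6241 + 105625) - 468942 = √(659205626/6241) - 468942 = √659205626/79 - 468942 = -468942 + √659205626/79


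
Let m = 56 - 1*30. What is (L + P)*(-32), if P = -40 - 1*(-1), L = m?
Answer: 416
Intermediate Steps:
m = 26 (m = 56 - 30 = 26)
L = 26
P = -39 (P = -40 + 1 = -39)
(L + P)*(-32) = (26 - 39)*(-32) = -13*(-32) = 416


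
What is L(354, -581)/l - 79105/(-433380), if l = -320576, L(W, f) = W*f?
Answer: 2862354065/3473280672 ≈ 0.82411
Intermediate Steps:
L(354, -581)/l - 79105/(-433380) = (354*(-581))/(-320576) - 79105/(-433380) = -205674*(-1/320576) - 79105*(-1/433380) = 102837/160288 + 15821/86676 = 2862354065/3473280672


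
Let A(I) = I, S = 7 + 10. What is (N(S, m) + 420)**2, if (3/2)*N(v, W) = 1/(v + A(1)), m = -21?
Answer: 128618281/729 ≈ 1.7643e+5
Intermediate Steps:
S = 17
N(v, W) = 2/(3*(1 + v)) (N(v, W) = 2/(3*(v + 1)) = 2/(3*(1 + v)))
(N(S, m) + 420)**2 = (2/(3*(1 + 17)) + 420)**2 = ((2/3)/18 + 420)**2 = ((2/3)*(1/18) + 420)**2 = (1/27 + 420)**2 = (11341/27)**2 = 128618281/729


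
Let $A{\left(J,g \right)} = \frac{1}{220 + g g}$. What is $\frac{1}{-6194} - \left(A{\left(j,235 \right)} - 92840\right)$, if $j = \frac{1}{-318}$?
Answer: $\frac{31883700415561}{343426330} \approx 92840.0$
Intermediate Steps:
$j = - \frac{1}{318} \approx -0.0031447$
$A{\left(J,g \right)} = \frac{1}{220 + g^{2}}$
$\frac{1}{-6194} - \left(A{\left(j,235 \right)} - 92840\right) = \frac{1}{-6194} - \left(\frac{1}{220 + 235^{2}} - 92840\right) = - \frac{1}{6194} - \left(\frac{1}{220 + 55225} - 92840\right) = - \frac{1}{6194} - \left(\frac{1}{55445} - 92840\right) = - \frac{1}{6194} - - \frac{5147513799}{55445} = - \frac{1}{6194} + \frac{5147513799}{55445} = \frac{31883700415561}{343426330}$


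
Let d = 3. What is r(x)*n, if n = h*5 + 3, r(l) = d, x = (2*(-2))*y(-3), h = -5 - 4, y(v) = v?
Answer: -126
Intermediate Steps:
h = -9
x = 12 (x = (2*(-2))*(-3) = -4*(-3) = 12)
r(l) = 3
n = -42 (n = -9*5 + 3 = -45 + 3 = -42)
r(x)*n = 3*(-42) = -126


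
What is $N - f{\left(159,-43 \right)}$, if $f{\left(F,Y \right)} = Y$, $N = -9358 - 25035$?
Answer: $-34350$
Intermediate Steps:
$N = -34393$
$N - f{\left(159,-43 \right)} = -34393 - -43 = -34393 + 43 = -34350$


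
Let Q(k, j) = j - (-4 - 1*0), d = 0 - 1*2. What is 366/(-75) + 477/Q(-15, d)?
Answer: 11681/50 ≈ 233.62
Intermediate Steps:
d = -2 (d = 0 - 2 = -2)
Q(k, j) = 4 + j (Q(k, j) = j - (-4 + 0) = j - 1*(-4) = j + 4 = 4 + j)
366/(-75) + 477/Q(-15, d) = 366/(-75) + 477/(4 - 2) = 366*(-1/75) + 477/2 = -122/25 + 477*(½) = -122/25 + 477/2 = 11681/50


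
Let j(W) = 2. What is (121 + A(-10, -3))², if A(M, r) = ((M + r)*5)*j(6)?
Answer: 81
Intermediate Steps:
A(M, r) = 10*M + 10*r (A(M, r) = ((M + r)*5)*2 = (5*M + 5*r)*2 = 10*M + 10*r)
(121 + A(-10, -3))² = (121 + (10*(-10) + 10*(-3)))² = (121 + (-100 - 30))² = (121 - 130)² = (-9)² = 81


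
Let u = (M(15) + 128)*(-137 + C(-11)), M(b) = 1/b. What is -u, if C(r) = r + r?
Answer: 101813/5 ≈ 20363.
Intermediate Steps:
C(r) = 2*r
u = -101813/5 (u = (1/15 + 128)*(-137 + 2*(-11)) = (1/15 + 128)*(-137 - 22) = (1921/15)*(-159) = -101813/5 ≈ -20363.)
-u = -1*(-101813/5) = 101813/5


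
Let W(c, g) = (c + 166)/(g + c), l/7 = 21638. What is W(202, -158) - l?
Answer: -1666034/11 ≈ -1.5146e+5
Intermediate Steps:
l = 151466 (l = 7*21638 = 151466)
W(c, g) = (166 + c)/(c + g)
W(202, -158) - l = (166 + 202)/(202 - 158) - 1*151466 = 368/44 - 151466 = (1/44)*368 - 151466 = 92/11 - 151466 = -1666034/11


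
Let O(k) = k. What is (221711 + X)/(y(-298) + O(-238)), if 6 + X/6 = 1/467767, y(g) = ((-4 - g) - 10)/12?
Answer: -311076749193/300774181 ≈ -1034.3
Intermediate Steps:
y(g) = -7/6 - g/12 (y(g) = (-14 - g)*(1/12) = -7/6 - g/12)
X = -16839606/467767 (X = -36 + 6/467767 = -16839606/467767 ≈ -36.000)
(221711 + X)/(y(-298) + O(-238)) = (221711 - 16839606/467767)/((-7/6 - 1/12*(-298)) - 238) = 103692249731/(467767*((-7/6 + 149/6) - 238)) = 103692249731/(467767*(71/3 - 238)) = 103692249731/(467767*(-643/3)) = (103692249731/467767)*(-3/643) = -311076749193/300774181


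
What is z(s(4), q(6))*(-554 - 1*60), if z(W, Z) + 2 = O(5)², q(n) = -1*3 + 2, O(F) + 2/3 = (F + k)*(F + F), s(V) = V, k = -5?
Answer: 8596/9 ≈ 955.11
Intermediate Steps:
O(F) = -⅔ + 2*F*(-5 + F) (O(F) = -⅔ + (F - 5)*(F + F) = -⅔ + (-5 + F)*(2*F) = -⅔ + 2*F*(-5 + F))
q(n) = -1 (q(n) = -3 + 2 = -1)
z(W, Z) = -14/9 (z(W, Z) = -2 + (-⅔ - 10*5 + 2*5²)² = -2 + (-⅔ - 50 + 2*25)² = -2 + (-⅔ - 50 + 50)² = -2 + (-⅔)² = -2 + 4/9 = -14/9)
z(s(4), q(6))*(-554 - 1*60) = -14*(-554 - 1*60)/9 = -14*(-554 - 60)/9 = -14/9*(-614) = 8596/9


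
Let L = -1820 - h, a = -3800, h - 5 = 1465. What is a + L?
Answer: -7090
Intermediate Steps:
h = 1470 (h = 5 + 1465 = 1470)
L = -3290 (L = -1820 - 1*1470 = -1820 - 1470 = -3290)
a + L = -3800 - 3290 = -7090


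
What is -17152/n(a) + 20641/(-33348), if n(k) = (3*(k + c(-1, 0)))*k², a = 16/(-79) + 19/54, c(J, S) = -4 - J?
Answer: 2114583460753399729/23508228638076 ≈ 89951.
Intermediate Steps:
a = 637/4266 (a = 16*(-1/79) + 19*(1/54) = -16/79 + 19/54 = 637/4266 ≈ 0.14932)
n(k) = k²*(-9 + 3*k) (n(k) = (3*(k + (-4 - 1*(-1))))*k² = (3*(k + (-4 + 1)))*k² = (3*(k - 3))*k² = (3*(-3 + k))*k² = (-9 + 3*k)*k² = k²*(-9 + 3*k))
-17152/n(a) + 20641/(-33348) = -17152*6066252/(405769*(-3 + 637/4266)) + 20641/(-33348) = -17152/(3*(405769/18198756)*(-12161/4266)) + 20641*(-1/33348) = -17152/(-4934556809/25878631032) - 20641/33348 = -17152*(-25878631032/4934556809) - 20641/33348 = 443870279460864/4934556809 - 20641/33348 = 2114583460753399729/23508228638076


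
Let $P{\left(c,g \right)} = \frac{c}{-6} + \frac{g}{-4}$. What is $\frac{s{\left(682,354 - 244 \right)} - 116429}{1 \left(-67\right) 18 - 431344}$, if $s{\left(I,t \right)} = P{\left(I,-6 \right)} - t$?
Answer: $\frac{699907}{2595300} \approx 0.26968$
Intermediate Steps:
$P{\left(c,g \right)} = - \frac{g}{4} - \frac{c}{6}$ ($P{\left(c,g \right)} = c \left(- \frac{1}{6}\right) + g \left(- \frac{1}{4}\right) = - \frac{c}{6} - \frac{g}{4} = - \frac{g}{4} - \frac{c}{6}$)
$s{\left(I,t \right)} = \frac{3}{2} - t - \frac{I}{6}$ ($s{\left(I,t \right)} = \left(\left(- \frac{1}{4}\right) \left(-6\right) - \frac{I}{6}\right) - t = \left(\frac{3}{2} - \frac{I}{6}\right) - t = \frac{3}{2} - t - \frac{I}{6}$)
$\frac{s{\left(682,354 - 244 \right)} - 116429}{1 \left(-67\right) 18 - 431344} = \frac{\left(\frac{3}{2} - \left(354 - 244\right) - \frac{341}{3}\right) - 116429}{1 \left(-67\right) 18 - 431344} = \frac{\left(\frac{3}{2} - 110 - \frac{341}{3}\right) - 116429}{\left(-67\right) 18 - 431344} = \frac{\left(\frac{3}{2} - 110 - \frac{341}{3}\right) - 116429}{-1206 - 431344} = \frac{- \frac{1333}{6} - 116429}{-432550} = \left(- \frac{699907}{6}\right) \left(- \frac{1}{432550}\right) = \frac{699907}{2595300}$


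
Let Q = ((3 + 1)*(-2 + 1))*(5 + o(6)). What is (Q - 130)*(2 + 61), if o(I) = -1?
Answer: -9198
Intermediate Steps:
Q = -16 (Q = ((3 + 1)*(-2 + 1))*(5 - 1) = (4*(-1))*4 = -4*4 = -16)
(Q - 130)*(2 + 61) = (-16 - 130)*(2 + 61) = -146*63 = -9198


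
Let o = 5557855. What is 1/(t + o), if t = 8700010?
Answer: 1/14257865 ≈ 7.0137e-8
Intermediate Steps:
1/(t + o) = 1/(8700010 + 5557855) = 1/14257865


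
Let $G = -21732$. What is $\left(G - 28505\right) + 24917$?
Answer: $-25320$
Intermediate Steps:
$\left(G - 28505\right) + 24917 = \left(-21732 - 28505\right) + 24917 = -50237 + 24917 = -25320$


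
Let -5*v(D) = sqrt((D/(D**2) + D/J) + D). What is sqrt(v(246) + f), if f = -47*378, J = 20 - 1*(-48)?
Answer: sqrt(-1941948606150 - 10455*sqrt(1091416269))/10455 ≈ 133.3*I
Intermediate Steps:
J = 68 (J = 20 + 48 = 68)
v(D) = -sqrt(1/D + 69*D/68)/5 (v(D) = -sqrt((D/(D**2) + D/68) + D)/5 = -sqrt((D/D**2 + D*(1/68)) + D)/5 = -sqrt((1/D + D/68) + D)/5 = -sqrt(1/D + 69*D/68)/5)
f = -17766
sqrt(v(246) + f) = sqrt(-sqrt(1156/246 + 1173*246)/170 - 17766) = sqrt(-sqrt(1156*(1/246) + 288558)/170 - 17766) = sqrt(-sqrt(578/123 + 288558)/170 - 17766) = sqrt(-sqrt(1091416269)/10455 - 17766) = sqrt(-17766 - sqrt(1091416269)/10455)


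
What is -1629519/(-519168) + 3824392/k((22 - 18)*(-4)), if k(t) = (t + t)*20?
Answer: -5167862119/865280 ≈ -5972.5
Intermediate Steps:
k(t) = 40*t (k(t) = (2*t)*20 = 40*t)
-1629519/(-519168) + 3824392/k((22 - 18)*(-4)) = -1629519/(-519168) + 3824392/((40*((22 - 18)*(-4)))) = -1629519*(-1/519168) + 3824392/((40*(4*(-4)))) = 543173/173056 + 3824392/((40*(-16))) = 543173/173056 + 3824392/(-640) = 543173/173056 + 3824392*(-1/640) = 543173/173056 - 478049/80 = -5167862119/865280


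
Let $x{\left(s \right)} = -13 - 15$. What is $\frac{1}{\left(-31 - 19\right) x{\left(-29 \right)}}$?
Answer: $\frac{1}{1400} \approx 0.00071429$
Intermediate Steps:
$x{\left(s \right)} = -28$ ($x{\left(s \right)} = -13 - 15 = -28$)
$\frac{1}{\left(-31 - 19\right) x{\left(-29 \right)}} = \frac{1}{\left(-31 - 19\right) \left(-28\right)} = \frac{1}{\left(-50\right) \left(-28\right)} = \frac{1}{1400}$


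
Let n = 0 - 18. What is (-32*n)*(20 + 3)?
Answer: 13248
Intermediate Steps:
n = -18
(-32*n)*(20 + 3) = (-32*(-18))*(20 + 3) = 576*23 = 13248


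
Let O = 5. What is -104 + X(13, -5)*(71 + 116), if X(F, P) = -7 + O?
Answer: -478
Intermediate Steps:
X(F, P) = -2 (X(F, P) = -7 + 5 = -2)
-104 + X(13, -5)*(71 + 116) = -104 - 2*(71 + 116) = -104 - 2*187 = -104 - 374 = -478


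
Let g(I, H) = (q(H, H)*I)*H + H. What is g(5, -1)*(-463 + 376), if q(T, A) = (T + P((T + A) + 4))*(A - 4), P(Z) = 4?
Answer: -6438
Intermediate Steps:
q(T, A) = (-4 + A)*(4 + T) (q(T, A) = (T + 4)*(A - 4) = (4 + T)*(-4 + A) = (-4 + A)*(4 + T))
g(I, H) = H + H*I*(-16 + H²) (g(I, H) = ((-16 - 4*H + 4*H + H*H)*I)*H + H = ((-16 - 4*H + 4*H + H²)*I)*H + H = ((-16 + H²)*I)*H + H = (I*(-16 + H²))*H + H = H*I*(-16 + H²) + H = H + H*I*(-16 + H²))
g(5, -1)*(-463 + 376) = (-(1 + 5*(-16 + (-1)²)))*(-463 + 376) = -(1 + 5*(-16 + 1))*(-87) = -(1 + 5*(-15))*(-87) = -(1 - 75)*(-87) = -1*(-74)*(-87) = 74*(-87) = -6438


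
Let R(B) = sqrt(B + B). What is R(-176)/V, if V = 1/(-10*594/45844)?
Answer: -5940*I*sqrt(22)/11461 ≈ -2.4309*I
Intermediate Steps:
V = -11461/1485 (V = 1/(-5940*1/45844) = 1/(-1485/11461) = -11461/1485 ≈ -7.7178)
R(B) = sqrt(2)*sqrt(B) (R(B) = sqrt(2*B) = sqrt(2)*sqrt(B))
R(-176)/V = (sqrt(2)*sqrt(-176))/(-11461/1485) = (sqrt(2)*(4*I*sqrt(11)))*(-1485/11461) = (4*I*sqrt(22))*(-1485/11461) = -5940*I*sqrt(22)/11461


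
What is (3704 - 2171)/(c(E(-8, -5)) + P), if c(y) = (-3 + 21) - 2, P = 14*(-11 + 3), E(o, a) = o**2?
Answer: -511/32 ≈ -15.969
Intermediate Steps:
P = -112 (P = 14*(-8) = -112)
c(y) = 16 (c(y) = 18 - 2 = 16)
(3704 - 2171)/(c(E(-8, -5)) + P) = (3704 - 2171)/(16 - 112) = 1533/(-96) = 1533*(-1/96) = -511/32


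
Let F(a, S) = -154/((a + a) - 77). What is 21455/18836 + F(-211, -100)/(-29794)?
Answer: 159486501993/140019346108 ≈ 1.1390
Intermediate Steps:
F(a, S) = -154/(-77 + 2*a) (F(a, S) = -154/(2*a - 77) = -154/(-77 + 2*a))
21455/18836 + F(-211, -100)/(-29794) = 21455/18836 - 154/(-77 + 2*(-211))/(-29794) = 21455*(1/18836) - 154/(-77 - 422)*(-1/29794) = 21455/18836 - 154/(-499)*(-1/29794) = 21455/18836 - 154*(-1/499)*(-1/29794) = 21455/18836 + (154/499)*(-1/29794) = 21455/18836 - 77/7433603 = 159486501993/140019346108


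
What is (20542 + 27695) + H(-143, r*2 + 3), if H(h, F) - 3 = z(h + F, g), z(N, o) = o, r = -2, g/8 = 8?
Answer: 48304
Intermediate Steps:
g = 64 (g = 8*8 = 64)
H(h, F) = 67 (H(h, F) = 3 + 64 = 67)
(20542 + 27695) + H(-143, r*2 + 3) = (20542 + 27695) + 67 = 48237 + 67 = 48304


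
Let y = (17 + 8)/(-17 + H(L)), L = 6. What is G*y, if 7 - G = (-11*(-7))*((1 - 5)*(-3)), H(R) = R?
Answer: 22925/11 ≈ 2084.1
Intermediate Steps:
G = -917 (G = 7 - (-11*(-7))*(1 - 5)*(-3) = 7 - 77*(-4*(-3)) = 7 - 77*12 = 7 - 1*924 = 7 - 924 = -917)
y = -25/11 (y = (17 + 8)/(-17 + 6) = 25/(-11) = 25*(-1/11) = -25/11 ≈ -2.2727)
G*y = -917*(-25/11) = 22925/11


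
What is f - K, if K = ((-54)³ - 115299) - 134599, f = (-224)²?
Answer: 457538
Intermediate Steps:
f = 50176
K = -407362 (K = (-157464 - 115299) - 134599 = -272763 - 134599 = -407362)
f - K = 50176 - 1*(-407362) = 50176 + 407362 = 457538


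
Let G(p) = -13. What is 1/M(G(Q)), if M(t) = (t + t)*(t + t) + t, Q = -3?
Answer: 1/663 ≈ 0.0015083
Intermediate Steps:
M(t) = t + 4*t² (M(t) = (2*t)*(2*t) + t = 4*t² + t = t + 4*t²)
1/M(G(Q)) = 1/(-13*(1 + 4*(-13))) = 1/(-13*(1 - 52)) = 1/(-13*(-51)) = 1/663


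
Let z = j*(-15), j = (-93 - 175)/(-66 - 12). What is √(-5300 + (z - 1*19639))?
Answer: I*√4223401/13 ≈ 158.08*I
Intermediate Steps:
j = 134/39 (j = -268/(-78) = -268*(-1/78) = 134/39 ≈ 3.4359)
z = -670/13 (z = (134/39)*(-15) = -670/13 ≈ -51.538)
√(-5300 + (z - 1*19639)) = √(-5300 + (-670/13 - 1*19639)) = √(-5300 + (-670/13 - 19639)) = √(-5300 - 255977/13) = √(-324877/13) = I*√4223401/13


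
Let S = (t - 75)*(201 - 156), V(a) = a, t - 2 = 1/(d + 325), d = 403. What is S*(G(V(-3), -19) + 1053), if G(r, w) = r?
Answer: -179357625/52 ≈ -3.4492e+6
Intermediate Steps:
t = 1457/728 (t = 2 + 1/(403 + 325) = 2 + 1/728 = 1457/728 ≈ 2.0014)
S = -2391435/728 (S = (1457/728 - 75)*(201 - 156) = -53143/728*45 = -2391435/728 ≈ -3284.9)
S*(G(V(-3), -19) + 1053) = -2391435*(-3 + 1053)/728 = -2391435/728*1050 = -179357625/52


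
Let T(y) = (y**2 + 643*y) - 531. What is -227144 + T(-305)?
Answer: -330765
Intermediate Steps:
T(y) = -531 + y**2 + 643*y
-227144 + T(-305) = -227144 + (-531 + (-305)**2 + 643*(-305)) = -227144 + (-531 + 93025 - 196115) = -227144 - 103621 = -330765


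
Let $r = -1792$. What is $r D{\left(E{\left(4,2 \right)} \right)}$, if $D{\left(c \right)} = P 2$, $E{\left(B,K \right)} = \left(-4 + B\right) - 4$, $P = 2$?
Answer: $-7168$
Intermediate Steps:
$E{\left(B,K \right)} = -8 + B$
$D{\left(c \right)} = 4$ ($D{\left(c \right)} = 2 \cdot 2 = 4$)
$r D{\left(E{\left(4,2 \right)} \right)} = \left(-1792\right) 4 = -7168$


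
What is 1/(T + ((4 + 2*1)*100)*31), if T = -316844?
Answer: -1/298244 ≈ -3.3530e-6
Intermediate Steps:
1/(T + ((4 + 2*1)*100)*31) = 1/(-316844 + ((4 + 2*1)*100)*31) = 1/(-316844 + ((4 + 2)*100)*31) = 1/(-316844 + (6*100)*31) = 1/(-316844 + 600*31) = 1/(-316844 + 18600) = 1/(-298244) = -1/298244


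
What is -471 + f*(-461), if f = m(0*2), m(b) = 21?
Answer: -10152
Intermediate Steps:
f = 21
-471 + f*(-461) = -471 + 21*(-461) = -471 - 9681 = -10152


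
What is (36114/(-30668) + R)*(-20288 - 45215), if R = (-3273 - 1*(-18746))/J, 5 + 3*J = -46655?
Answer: 50906592029349/357742220 ≈ 1.4230e+5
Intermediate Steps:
J = -46660/3 (J = -5/3 + (1/3)*(-46655) = -5/3 - 46655/3 = -46660/3 ≈ -15553.)
R = -46419/46660 (R = (-3273 - 1*(-18746))/(-46660/3) = (-3273 + 18746)*(-3/46660) = 15473*(-3/46660) = -46419/46660 ≈ -0.99483)
(36114/(-30668) + R)*(-20288 - 45215) = (36114/(-30668) - 46419/46660)*(-20288 - 45215) = (36114*(-1/30668) - 46419/46660)*(-65503) = (-18057/15334 - 46419/46660)*(-65503) = -777164283/357742220*(-65503) = 50906592029349/357742220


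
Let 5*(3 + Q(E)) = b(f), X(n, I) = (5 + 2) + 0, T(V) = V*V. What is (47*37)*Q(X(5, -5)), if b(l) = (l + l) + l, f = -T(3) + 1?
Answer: -67821/5 ≈ -13564.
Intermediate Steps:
T(V) = V**2
f = -8 (f = -1*3**2 + 1 = -1*9 + 1 = -9 + 1 = -8)
b(l) = 3*l (b(l) = 2*l + l = 3*l)
X(n, I) = 7 (X(n, I) = 7 + 0 = 7)
Q(E) = -39/5 (Q(E) = -3 + (3*(-8))/5 = -3 + (1/5)*(-24) = -3 - 24/5 = -39/5)
(47*37)*Q(X(5, -5)) = (47*37)*(-39/5) = 1739*(-39/5) = -67821/5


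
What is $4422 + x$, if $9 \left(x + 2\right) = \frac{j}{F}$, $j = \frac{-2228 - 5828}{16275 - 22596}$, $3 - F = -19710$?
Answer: $\frac{4956821635996}{1121452857} \approx 4420.0$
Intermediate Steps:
$F = 19713$ ($F = 3 - -19710 = 3 + 19710 = 19713$)
$j = \frac{8056}{6321}$ ($j = - \frac{8056}{-6321} = \left(-8056\right) \left(- \frac{1}{6321}\right) = \frac{8056}{6321} \approx 1.2745$)
$x = - \frac{2242897658}{1121452857}$ ($x = -2 + \frac{\frac{8056}{6321} \cdot \frac{1}{19713}}{9} = -2 + \frac{1}{9} \cdot \frac{8056}{124605873} = -2 + \frac{8056}{1121452857} = - \frac{2242897658}{1121452857} \approx -2.0$)
$4422 + x = 4422 - \frac{2242897658}{1121452857} = \frac{4956821635996}{1121452857}$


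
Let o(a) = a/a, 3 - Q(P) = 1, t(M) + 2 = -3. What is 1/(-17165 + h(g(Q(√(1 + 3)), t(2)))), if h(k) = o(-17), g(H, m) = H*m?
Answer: -1/17164 ≈ -5.8261e-5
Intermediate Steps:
t(M) = -5 (t(M) = -2 - 3 = -5)
Q(P) = 2 (Q(P) = 3 - 1*1 = 3 - 1 = 2)
o(a) = 1
h(k) = 1
1/(-17165 + h(g(Q(√(1 + 3)), t(2)))) = 1/(-17165 + 1) = 1/(-17164) = -1/17164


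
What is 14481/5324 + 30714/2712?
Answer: 4224871/300806 ≈ 14.045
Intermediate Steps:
14481/5324 + 30714/2712 = 14481*(1/5324) + 30714*(1/2712) = 14481/5324 + 5119/452 = 4224871/300806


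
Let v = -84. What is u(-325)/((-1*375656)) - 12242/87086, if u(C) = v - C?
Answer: -2309884239/16357189208 ≈ -0.14122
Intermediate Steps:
u(C) = -84 - C
u(-325)/((-1*375656)) - 12242/87086 = (-84 - 1*(-325))/((-1*375656)) - 12242/87086 = (-84 + 325)/(-375656) - 12242*1/87086 = 241*(-1/375656) - 6121/43543 = -241/375656 - 6121/43543 = -2309884239/16357189208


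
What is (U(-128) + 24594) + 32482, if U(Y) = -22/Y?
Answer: 3652875/64 ≈ 57076.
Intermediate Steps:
(U(-128) + 24594) + 32482 = (-22/(-128) + 24594) + 32482 = (-22*(-1/128) + 24594) + 32482 = (11/64 + 24594) + 32482 = 1574027/64 + 32482 = 3652875/64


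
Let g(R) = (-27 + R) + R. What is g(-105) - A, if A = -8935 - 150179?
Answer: 158877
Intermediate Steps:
A = -159114
g(R) = -27 + 2*R
g(-105) - A = (-27 + 2*(-105)) - 1*(-159114) = (-27 - 210) + 159114 = -237 + 159114 = 158877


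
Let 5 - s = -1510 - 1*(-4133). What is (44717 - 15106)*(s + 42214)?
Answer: 1172477156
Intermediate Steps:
s = -2618 (s = 5 - (-1510 - 1*(-4133)) = 5 - (-1510 + 4133) = 5 - 1*2623 = 5 - 2623 = -2618)
(44717 - 15106)*(s + 42214) = (44717 - 15106)*(-2618 + 42214) = 29611*39596 = 1172477156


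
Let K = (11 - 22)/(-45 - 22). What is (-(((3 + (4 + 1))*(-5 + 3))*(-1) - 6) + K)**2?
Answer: 434281/4489 ≈ 96.743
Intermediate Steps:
K = 11/67 (K = -11/(-67) = -11*(-1/67) = 11/67 ≈ 0.16418)
(-(((3 + (4 + 1))*(-5 + 3))*(-1) - 6) + K)**2 = (-(((3 + (4 + 1))*(-5 + 3))*(-1) - 6) + 11/67)**2 = (-(((3 + 5)*(-2))*(-1) - 6) + 11/67)**2 = (-((8*(-2))*(-1) - 6) + 11/67)**2 = (-(-16*(-1) - 6) + 11/67)**2 = (-(16 - 6) + 11/67)**2 = (-1*10 + 11/67)**2 = (-10 + 11/67)**2 = (-659/67)**2 = 434281/4489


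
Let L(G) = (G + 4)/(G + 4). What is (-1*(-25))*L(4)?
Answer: 25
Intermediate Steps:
L(G) = 1 (L(G) = (4 + G)/(4 + G) = 1)
(-1*(-25))*L(4) = -1*(-25)*1 = 25*1 = 25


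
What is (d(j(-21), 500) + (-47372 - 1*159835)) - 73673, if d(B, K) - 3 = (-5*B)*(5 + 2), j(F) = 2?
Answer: -280947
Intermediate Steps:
d(B, K) = 3 - 35*B (d(B, K) = 3 + (-5*B)*(5 + 2) = 3 - 5*B*7 = 3 - 35*B)
(d(j(-21), 500) + (-47372 - 1*159835)) - 73673 = ((3 - 35*2) + (-47372 - 1*159835)) - 73673 = ((3 - 70) + (-47372 - 159835)) - 73673 = (-67 - 207207) - 73673 = -207274 - 73673 = -280947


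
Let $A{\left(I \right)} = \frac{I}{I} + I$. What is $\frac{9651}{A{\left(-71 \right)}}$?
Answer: $- \frac{9651}{70} \approx -137.87$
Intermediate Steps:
$A{\left(I \right)} = 1 + I$
$\frac{9651}{A{\left(-71 \right)}} = \frac{9651}{1 - 71} = \frac{9651}{-70} = 9651 \left(- \frac{1}{70}\right) = - \frac{9651}{70}$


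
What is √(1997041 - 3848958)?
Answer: I*√1851917 ≈ 1360.9*I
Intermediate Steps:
√(1997041 - 3848958) = √(-1851917) = I*√1851917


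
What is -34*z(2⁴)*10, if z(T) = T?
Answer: -5440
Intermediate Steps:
-34*z(2⁴)*10 = -34*2⁴*10 = -34*16*10 = -544*10 = -5440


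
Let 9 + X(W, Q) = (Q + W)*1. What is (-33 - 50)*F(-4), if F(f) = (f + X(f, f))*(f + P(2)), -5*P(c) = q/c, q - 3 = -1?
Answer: -36603/5 ≈ -7320.6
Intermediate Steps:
q = 2 (q = 3 - 1 = 2)
X(W, Q) = -9 + Q + W (X(W, Q) = -9 + (Q + W)*1 = -9 + (Q + W) = -9 + Q + W)
P(c) = -2/(5*c)
F(f) = (-9 + 3*f)*(-⅕ + f) (F(f) = (f + (-9 + f + f))*(f - ⅖/2) = (f + (-9 + 2*f))*(f - ⅖*½) = (-9 + 3*f)*(f - ⅕) = (-9 + 3*f)*(-⅕ + f))
(-33 - 50)*F(-4) = (-33 - 50)*(9/5 + 3*(-4)² - 48/5*(-4)) = -83*(9/5 + 3*16 + 192/5) = -83*(9/5 + 48 + 192/5) = -83*441/5 = -36603/5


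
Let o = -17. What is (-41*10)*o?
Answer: 6970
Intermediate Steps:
(-41*10)*o = -41*10*(-17) = -410*(-17) = 6970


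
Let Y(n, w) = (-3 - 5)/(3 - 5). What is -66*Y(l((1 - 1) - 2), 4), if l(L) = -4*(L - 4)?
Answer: -264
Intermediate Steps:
l(L) = 16 - 4*L (l(L) = -4*(-4 + L) = 16 - 4*L)
Y(n, w) = 4 (Y(n, w) = -8/(-2) = -8*(-1/2) = 4)
-66*Y(l((1 - 1) - 2), 4) = -66*4 = -264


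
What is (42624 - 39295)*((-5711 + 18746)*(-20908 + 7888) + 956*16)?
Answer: -564932644916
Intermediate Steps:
(42624 - 39295)*((-5711 + 18746)*(-20908 + 7888) + 956*16) = 3329*(13035*(-13020) + 15296) = 3329*(-169715700 + 15296) = 3329*(-169700404) = -564932644916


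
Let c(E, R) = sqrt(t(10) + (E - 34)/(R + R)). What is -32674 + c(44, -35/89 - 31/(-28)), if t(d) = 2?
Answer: -32674 + sqrt(28496022)/1779 ≈ -32671.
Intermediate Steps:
c(E, R) = sqrt(2 + (-34 + E)/(2*R)) (c(E, R) = sqrt(2 + (E - 34)/(R + R)) = sqrt(2 + (-34 + E)/((2*R))) = sqrt(2 + (-34 + E)*(1/(2*R))) = sqrt(2 + (-34 + E)/(2*R)))
-32674 + c(44, -35/89 - 31/(-28)) = -32674 + sqrt(2)*sqrt((-34 + 44 + 4*(-35/89 - 31/(-28)))/(-35/89 - 31/(-28)))/2 = -32674 + sqrt(2)*sqrt((-34 + 44 + 4*(-35*1/89 - 31*(-1/28)))/(-35*1/89 - 31*(-1/28)))/2 = -32674 + sqrt(2)*sqrt((-34 + 44 + 4*(-35/89 + 31/28))/(-35/89 + 31/28))/2 = -32674 + sqrt(2)*sqrt((-34 + 44 + 4*(1779/2492))/(1779/2492))/2 = -32674 + sqrt(2)*sqrt(2492*(-34 + 44 + 1779/623)/1779)/2 = -32674 + sqrt(2)*sqrt((2492/1779)*(8009/623))/2 = -32674 + sqrt(2)*sqrt(32036/1779)/2 = -32674 + sqrt(2)*(2*sqrt(14248011)/1779)/2 = -32674 + sqrt(28496022)/1779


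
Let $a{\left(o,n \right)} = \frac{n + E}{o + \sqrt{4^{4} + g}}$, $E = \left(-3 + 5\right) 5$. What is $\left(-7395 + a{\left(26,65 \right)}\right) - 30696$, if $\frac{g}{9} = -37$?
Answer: $\frac{3 \left(- 12697 \sqrt{77} + 330097 i\right)}{\sqrt{77} - 26 i} \approx -38088.0 - 0.874 i$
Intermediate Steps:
$g = -333$ ($g = 9 \left(-37\right) = -333$)
$E = 10$ ($E = 2 \cdot 5 = 10$)
$a{\left(o,n \right)} = \frac{10 + n}{o + i \sqrt{77}}$ ($a{\left(o,n \right)} = \frac{n + 10}{o + \sqrt{4^{4} - 333}} = \frac{10 + n}{o + \sqrt{256 - 333}} = \frac{10 + n}{o + \sqrt{-77}} = \frac{10 + n}{o + i \sqrt{77}}$)
$\left(-7395 + a{\left(26,65 \right)}\right) - 30696 = \left(-7395 + \frac{10 + 65}{26 + i \sqrt{77}}\right) - 30696 = \left(-7395 + \frac{1}{26 + i \sqrt{77}} \cdot 75\right) - 30696 = \left(-7395 + \frac{75}{26 + i \sqrt{77}}\right) - 30696 = -38091 + \frac{75}{26 + i \sqrt{77}}$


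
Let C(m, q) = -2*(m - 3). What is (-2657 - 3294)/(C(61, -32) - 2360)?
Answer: 5951/2476 ≈ 2.4035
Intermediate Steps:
C(m, q) = 6 - 2*m (C(m, q) = -2*(-3 + m) = 6 - 2*m)
(-2657 - 3294)/(C(61, -32) - 2360) = (-2657 - 3294)/((6 - 2*61) - 2360) = -5951/((6 - 122) - 2360) = -5951/(-116 - 2360) = -5951/(-2476) = -5951*(-1/2476) = 5951/2476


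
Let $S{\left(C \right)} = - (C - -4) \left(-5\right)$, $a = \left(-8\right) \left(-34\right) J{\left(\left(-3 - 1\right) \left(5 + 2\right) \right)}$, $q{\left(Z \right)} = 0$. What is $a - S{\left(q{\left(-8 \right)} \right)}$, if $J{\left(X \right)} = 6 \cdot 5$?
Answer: $8140$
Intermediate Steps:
$J{\left(X \right)} = 30$
$a = 8160$ ($a = \left(-8\right) \left(-34\right) 30 = 272 \cdot 30 = 8160$)
$S{\left(C \right)} = 20 + 5 C$ ($S{\left(C \right)} = - (C + 4) \left(-5\right) = - (4 + C) \left(-5\right) = \left(-4 - C\right) \left(-5\right) = 20 + 5 C$)
$a - S{\left(q{\left(-8 \right)} \right)} = 8160 - \left(20 + 5 \cdot 0\right) = 8160 - \left(20 + 0\right) = 8160 - 20 = 8140$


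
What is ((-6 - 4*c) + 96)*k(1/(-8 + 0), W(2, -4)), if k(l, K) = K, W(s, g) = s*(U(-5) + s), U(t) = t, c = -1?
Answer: -564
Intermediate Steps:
W(s, g) = s*(-5 + s)
((-6 - 4*c) + 96)*k(1/(-8 + 0), W(2, -4)) = ((-6 - 4*(-1)) + 96)*(2*(-5 + 2)) = ((-6 + 4) + 96)*(2*(-3)) = (-2 + 96)*(-6) = 94*(-6) = -564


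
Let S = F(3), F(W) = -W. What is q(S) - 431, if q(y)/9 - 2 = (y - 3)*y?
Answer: -251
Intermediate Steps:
S = -3 (S = -1*3 = -3)
q(y) = 18 + 9*y*(-3 + y) (q(y) = 18 + 9*((y - 3)*y) = 18 + 9*((-3 + y)*y) = 18 + 9*(y*(-3 + y)) = 18 + 9*y*(-3 + y))
q(S) - 431 = (18 - 27*(-3) + 9*(-3)²) - 431 = (18 + 81 + 9*9) - 431 = (18 + 81 + 81) - 431 = 180 - 431 = -251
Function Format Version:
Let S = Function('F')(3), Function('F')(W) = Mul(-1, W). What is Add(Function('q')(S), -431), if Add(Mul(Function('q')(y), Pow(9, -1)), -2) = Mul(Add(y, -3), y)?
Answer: -251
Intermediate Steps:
S = -3 (S = Mul(-1, 3) = -3)
Function('q')(y) = Add(18, Mul(9, y, Add(-3, y))) (Function('q')(y) = Add(18, Mul(9, Mul(Add(y, -3), y))) = Add(18, Mul(9, Mul(Add(-3, y), y))) = Add(18, Mul(9, Mul(y, Add(-3, y)))) = Add(18, Mul(9, y, Add(-3, y))))
Add(Function('q')(S), -431) = Add(Add(18, Mul(-27, -3), Mul(9, Pow(-3, 2))), -431) = Add(Add(18, 81, Mul(9, 9)), -431) = Add(Add(18, 81, 81), -431) = Add(180, -431) = -251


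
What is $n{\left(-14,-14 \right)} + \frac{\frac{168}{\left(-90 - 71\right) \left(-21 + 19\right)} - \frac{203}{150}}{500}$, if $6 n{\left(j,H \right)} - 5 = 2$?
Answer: $\frac{669877}{575000} \approx 1.165$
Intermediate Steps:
$n{\left(j,H \right)} = \frac{7}{6}$ ($n{\left(j,H \right)} = \frac{5}{6} + \frac{1}{6} \cdot 2 = \frac{5}{6} + \frac{1}{3} = \frac{7}{6}$)
$n{\left(-14,-14 \right)} + \frac{\frac{168}{\left(-90 - 71\right) \left(-21 + 19\right)} - \frac{203}{150}}{500} = \frac{7}{6} + \frac{\frac{168}{\left(-90 - 71\right) \left(-21 + 19\right)} - \frac{203}{150}}{500} = \frac{7}{6} + \left(\frac{168}{\left(-161\right) \left(-2\right)} - \frac{203}{150}\right) \frac{1}{500} = \frac{7}{6} + \left(\frac{168}{322} - \frac{203}{150}\right) \frac{1}{500} = \frac{7}{6} + \left(168 \cdot \frac{1}{322} - \frac{203}{150}\right) \frac{1}{500} = \frac{7}{6} + \left(\frac{12}{23} - \frac{203}{150}\right) \frac{1}{500} = \frac{7}{6} - \frac{2869}{1725000} = \frac{669877}{575000}$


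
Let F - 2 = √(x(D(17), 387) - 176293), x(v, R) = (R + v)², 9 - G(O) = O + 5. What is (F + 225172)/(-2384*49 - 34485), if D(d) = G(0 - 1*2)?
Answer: -225174/151301 - 2*I*√5461/151301 ≈ -1.4883 - 0.00097684*I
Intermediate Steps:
G(O) = 4 - O (G(O) = 9 - (O + 5) = 9 - (5 + O) = 9 + (-5 - O) = 4 - O)
D(d) = 6 (D(d) = 4 - (0 - 1*2) = 4 - (0 - 2) = 4 - 1*(-2) = 4 + 2 = 6)
F = 2 + 2*I*√5461 (F = 2 + √((387 + 6)² - 176293) = 2 + √(393² - 176293) = 2 + √(154449 - 176293) = 2 + √(-21844) = 2 + 2*I*√5461 ≈ 2.0 + 147.8*I)
(F + 225172)/(-2384*49 - 34485) = ((2 + 2*I*√5461) + 225172)/(-2384*49 - 34485) = (225174 + 2*I*√5461)/(-116816 - 34485) = (225174 + 2*I*√5461)/(-151301) = (225174 + 2*I*√5461)*(-1/151301) = -225174/151301 - 2*I*√5461/151301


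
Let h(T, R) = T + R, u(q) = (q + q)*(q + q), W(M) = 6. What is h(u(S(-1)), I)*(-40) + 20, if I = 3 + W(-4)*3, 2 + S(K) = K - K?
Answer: -1460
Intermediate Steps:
S(K) = -2 (S(K) = -2 + (K - K) = -2 + 0 = -2)
u(q) = 4*q**2 (u(q) = (2*q)*(2*q) = 4*q**2)
I = 21 (I = 3 + 6*3 = 3 + 18 = 21)
h(T, R) = R + T
h(u(S(-1)), I)*(-40) + 20 = (21 + 4*(-2)**2)*(-40) + 20 = (21 + 4*4)*(-40) + 20 = (21 + 16)*(-40) + 20 = 37*(-40) + 20 = -1480 + 20 = -1460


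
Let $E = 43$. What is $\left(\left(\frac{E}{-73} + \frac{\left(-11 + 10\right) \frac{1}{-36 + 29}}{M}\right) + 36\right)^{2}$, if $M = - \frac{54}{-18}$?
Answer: $\frac{2954792164}{2350089} \approx 1257.3$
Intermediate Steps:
$M = 3$ ($M = \left(-54\right) \left(- \frac{1}{18}\right) = 3$)
$\left(\left(\frac{E}{-73} + \frac{\left(-11 + 10\right) \frac{1}{-36 + 29}}{M}\right) + 36\right)^{2} = \left(\left(\frac{43}{-73} + \frac{\left(-11 + 10\right) \frac{1}{-36 + 29}}{3}\right) + 36\right)^{2} = \left(\left(43 \left(- \frac{1}{73}\right) + - \frac{1}{-7} \cdot \frac{1}{3}\right) + 36\right)^{2} = \left(\left(- \frac{43}{73} + \left(-1\right) \left(- \frac{1}{7}\right) \frac{1}{3}\right) + 36\right)^{2} = \left(\left(- \frac{43}{73} + \frac{1}{7} \cdot \frac{1}{3}\right) + 36\right)^{2} = \left(\left(- \frac{43}{73} + \frac{1}{21}\right) + 36\right)^{2} = \left(- \frac{830}{1533} + 36\right)^{2} = \left(\frac{54358}{1533}\right)^{2} = \frac{2954792164}{2350089}$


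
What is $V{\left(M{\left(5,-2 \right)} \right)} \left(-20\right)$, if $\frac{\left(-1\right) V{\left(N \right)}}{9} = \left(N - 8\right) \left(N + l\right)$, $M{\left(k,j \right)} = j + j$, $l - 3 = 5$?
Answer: $-8640$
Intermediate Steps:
$l = 8$ ($l = 3 + 5 = 8$)
$M{\left(k,j \right)} = 2 j$
$V{\left(N \right)} = - 9 \left(-8 + N\right) \left(8 + N\right)$ ($V{\left(N \right)} = - 9 \left(N - 8\right) \left(N + 8\right) = - 9 \left(-8 + N\right) \left(8 + N\right)$)
$V{\left(M{\left(5,-2 \right)} \right)} \left(-20\right) = \left(576 - 9 \left(2 \left(-2\right)\right)^{2}\right) \left(-20\right) = \left(576 - 9 \left(-4\right)^{2}\right) \left(-20\right) = \left(576 - 144\right) \left(-20\right) = 432 \left(-20\right) = -8640$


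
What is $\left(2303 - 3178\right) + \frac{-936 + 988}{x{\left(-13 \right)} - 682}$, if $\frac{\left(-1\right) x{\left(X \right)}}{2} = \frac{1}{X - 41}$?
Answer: $- \frac{16112779}{18413} \approx -875.08$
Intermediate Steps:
$x{\left(X \right)} = - \frac{2}{-41 + X}$ ($x{\left(X \right)} = - \frac{2}{X - 41} = - \frac{2}{-41 + X}$)
$\left(2303 - 3178\right) + \frac{-936 + 988}{x{\left(-13 \right)} - 682} = \left(2303 - 3178\right) + \frac{-936 + 988}{- \frac{2}{-41 - 13} - 682} = -875 + \frac{52}{- \frac{2}{-54} - 682} = -875 + \frac{52}{\left(-2\right) \left(- \frac{1}{54}\right) - 682} = -875 + \frac{52}{\frac{1}{27} - 682} = -875 + \frac{52}{- \frac{18413}{27}} = -875 + 52 \left(- \frac{27}{18413}\right) = -875 - \frac{1404}{18413} = - \frac{16112779}{18413}$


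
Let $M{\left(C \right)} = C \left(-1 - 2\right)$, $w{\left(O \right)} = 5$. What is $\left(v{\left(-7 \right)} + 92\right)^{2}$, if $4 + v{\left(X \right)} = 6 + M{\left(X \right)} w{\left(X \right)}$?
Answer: $39601$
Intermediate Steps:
$M{\left(C \right)} = - 3 C$ ($M{\left(C \right)} = C \left(-3\right) = - 3 C$)
$v{\left(X \right)} = 2 - 15 X$ ($v{\left(X \right)} = -4 + \left(6 + - 3 X 5\right) = -4 - \left(-6 + 15 X\right) = 2 - 15 X$)
$\left(v{\left(-7 \right)} + 92\right)^{2} = \left(\left(2 - -105\right) + 92\right)^{2} = \left(\left(2 + 105\right) + 92\right)^{2} = \left(107 + 92\right)^{2} = 199^{2} = 39601$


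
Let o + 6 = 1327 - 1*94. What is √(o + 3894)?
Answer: 3*√569 ≈ 71.561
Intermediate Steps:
o = 1227 (o = -6 + (1327 - 1*94) = -6 + (1327 - 94) = -6 + 1233 = 1227)
√(o + 3894) = √(1227 + 3894) = √5121 = 3*√569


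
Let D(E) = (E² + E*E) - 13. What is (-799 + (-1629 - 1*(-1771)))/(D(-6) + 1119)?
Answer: -657/1178 ≈ -0.55772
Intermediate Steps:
D(E) = -13 + 2*E² (D(E) = (E² + E²) - 13 = 2*E² - 13 = -13 + 2*E²)
(-799 + (-1629 - 1*(-1771)))/(D(-6) + 1119) = (-799 + (-1629 - 1*(-1771)))/((-13 + 2*(-6)²) + 1119) = (-799 + (-1629 + 1771))/((-13 + 2*36) + 1119) = (-799 + 142)/((-13 + 72) + 1119) = -657/(59 + 1119) = -657/1178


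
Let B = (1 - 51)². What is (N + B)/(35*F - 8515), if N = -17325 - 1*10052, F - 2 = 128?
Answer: 24877/3965 ≈ 6.2741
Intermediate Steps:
F = 130 (F = 2 + 128 = 130)
N = -27377 (N = -17325 - 10052 = -27377)
B = 2500 (B = (-50)² = 2500)
(N + B)/(35*F - 8515) = (-27377 + 2500)/(35*130 - 8515) = -24877/(4550 - 8515) = -24877/(-3965) = -24877*(-1/3965) = 24877/3965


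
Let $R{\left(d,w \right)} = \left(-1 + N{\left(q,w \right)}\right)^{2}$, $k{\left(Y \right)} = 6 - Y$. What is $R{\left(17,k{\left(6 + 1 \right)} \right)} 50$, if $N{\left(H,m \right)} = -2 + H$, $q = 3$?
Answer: $0$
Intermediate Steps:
$R{\left(d,w \right)} = 0$ ($R{\left(d,w \right)} = \left(-1 + \left(-2 + 3\right)\right)^{2} = \left(-1 + 1\right)^{2} = 0^{2} = 0$)
$R{\left(17,k{\left(6 + 1 \right)} \right)} 50 = 0 \cdot 50 = 0$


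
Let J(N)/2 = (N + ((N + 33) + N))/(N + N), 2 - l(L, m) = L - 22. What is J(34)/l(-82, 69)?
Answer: 135/3604 ≈ 0.037458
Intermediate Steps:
l(L, m) = 24 - L (l(L, m) = 2 - (L - 22) = 2 - (-22 + L) = 2 + (22 - L) = 24 - L)
J(N) = (33 + 3*N)/N (J(N) = 2*((N + ((N + 33) + N))/(N + N)) = 2*((N + ((33 + N) + N))/((2*N))) = 2*((N + (33 + 2*N))*(1/(2*N))) = 2*((33 + 3*N)*(1/(2*N))) = 2*((33 + 3*N)/(2*N)) = (33 + 3*N)/N)
J(34)/l(-82, 69) = (3 + 33/34)/(24 - 1*(-82)) = (3 + 33*(1/34))/(24 + 82) = (3 + 33/34)/106 = (135/34)*(1/106) = 135/3604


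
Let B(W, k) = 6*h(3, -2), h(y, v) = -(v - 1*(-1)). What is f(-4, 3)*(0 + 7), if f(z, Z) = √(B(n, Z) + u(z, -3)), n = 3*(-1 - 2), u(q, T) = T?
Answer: 7*√3 ≈ 12.124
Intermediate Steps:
h(y, v) = -1 - v (h(y, v) = -(v + 1) = -(1 + v) = -1 - v)
n = -9 (n = 3*(-3) = -9)
B(W, k) = 6 (B(W, k) = 6*(-1 - 1*(-2)) = 6*(-1 + 2) = 6*1 = 6)
f(z, Z) = √3 (f(z, Z) = √(6 - 3) = √3)
f(-4, 3)*(0 + 7) = √3*(0 + 7) = √3*7 = 7*√3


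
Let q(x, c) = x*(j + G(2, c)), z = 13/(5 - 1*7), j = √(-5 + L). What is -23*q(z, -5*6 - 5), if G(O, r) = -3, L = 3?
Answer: -897/2 + 299*I*√2/2 ≈ -448.5 + 211.43*I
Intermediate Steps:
j = I*√2 (j = √(-5 + 3) = √(-2) = I*√2 ≈ 1.4142*I)
z = -13/2 (z = 13/(5 - 7) = 13/(-2) = 13*(-½) = -13/2 ≈ -6.5000)
q(x, c) = x*(-3 + I*√2) (q(x, c) = x*(I*√2 - 3) = x*(-3 + I*√2))
-23*q(z, -5*6 - 5) = -(-299)*(-3 + I*√2)/2 = -23*(39/2 - 13*I*√2/2) = -897/2 + 299*I*√2/2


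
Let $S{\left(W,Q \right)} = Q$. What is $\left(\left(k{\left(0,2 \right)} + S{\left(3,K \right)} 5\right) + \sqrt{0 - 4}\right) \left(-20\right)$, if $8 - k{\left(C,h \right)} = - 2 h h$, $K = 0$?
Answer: $-320 - 40 i \approx -320.0 - 40.0 i$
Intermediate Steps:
$k{\left(C,h \right)} = 8 + 2 h^{2}$ ($k{\left(C,h \right)} = 8 - - 2 h h = 8 - - 2 h^{2} = 8 + 2 h^{2}$)
$\left(\left(k{\left(0,2 \right)} + S{\left(3,K \right)} 5\right) + \sqrt{0 - 4}\right) \left(-20\right) = \left(\left(\left(8 + 2 \cdot 2^{2}\right) + 0 \cdot 5\right) + \sqrt{0 - 4}\right) \left(-20\right) = \left(\left(\left(8 + 2 \cdot 4\right) + 0\right) + \sqrt{-4}\right) \left(-20\right) = \left(\left(\left(8 + 8\right) + 0\right) + 2 i\right) \left(-20\right) = \left(\left(16 + 0\right) + 2 i\right) \left(-20\right) = \left(16 + 2 i\right) \left(-20\right) = -320 - 40 i$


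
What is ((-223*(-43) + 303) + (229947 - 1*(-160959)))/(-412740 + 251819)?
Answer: -400798/160921 ≈ -2.4907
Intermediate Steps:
((-223*(-43) + 303) + (229947 - 1*(-160959)))/(-412740 + 251819) = ((9589 + 303) + (229947 + 160959))/(-160921) = (9892 + 390906)*(-1/160921) = 400798*(-1/160921) = -400798/160921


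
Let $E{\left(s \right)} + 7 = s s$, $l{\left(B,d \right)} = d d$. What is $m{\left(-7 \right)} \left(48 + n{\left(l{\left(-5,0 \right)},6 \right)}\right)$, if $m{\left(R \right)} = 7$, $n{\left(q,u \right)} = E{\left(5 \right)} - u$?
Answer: $420$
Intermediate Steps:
$l{\left(B,d \right)} = d^{2}$
$E{\left(s \right)} = -7 + s^{2}$ ($E{\left(s \right)} = -7 + s s = -7 + s^{2}$)
$n{\left(q,u \right)} = 18 - u$ ($n{\left(q,u \right)} = \left(-7 + 5^{2}\right) - u = \left(-7 + 25\right) - u = 18 - u$)
$m{\left(-7 \right)} \left(48 + n{\left(l{\left(-5,0 \right)},6 \right)}\right) = 7 \left(48 + \left(18 - 6\right)\right) = 7 \left(48 + 12\right) = 7 \cdot 60 = 420$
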